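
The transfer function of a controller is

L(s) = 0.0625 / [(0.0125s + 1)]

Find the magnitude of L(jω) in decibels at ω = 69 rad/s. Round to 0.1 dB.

At ω = 69 rad/s:
pole (1 + j69·0.0125) = 1 + j0.8625 → |·| ≈ 1.3206, ∠ ≈ 40.78°
|L| = 0.0625 · 1 / (1.3206) ≈ 0.047327
Gain = 20 log₁₀(0.047327) ≈ -26.50 dB

-26.5 dB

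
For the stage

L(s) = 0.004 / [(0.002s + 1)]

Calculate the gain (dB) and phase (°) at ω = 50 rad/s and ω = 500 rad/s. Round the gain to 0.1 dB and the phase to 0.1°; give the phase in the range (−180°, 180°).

ω = 50: -48.0 dB, -5.7°; ω = 500: -51.0 dB, -45.0°

At ω = 50 rad/s:
pole (1 + j50·0.002) = 1 + j0.1 → |·| ≈ 1.005, ∠ ≈ 5.71°
|L| = 0.004 · 1 / (1.005) ≈ 0.0039801
Gain = 20 log₁₀(0.0039801) ≈ -48.00 dB
∠L = (0°) − (5.71°) = -5.71°

At ω = 500 rad/s:
pole (1 + j500·0.002) = 1 + j1 → |·| ≈ 1.4142, ∠ ≈ 45.00°
|L| = 0.004 · 1 / (1.4142) ≈ 0.0028285
Gain = 20 log₁₀(0.0028285) ≈ -50.97 dB
∠L = (0°) − (45.00°) = -45.00°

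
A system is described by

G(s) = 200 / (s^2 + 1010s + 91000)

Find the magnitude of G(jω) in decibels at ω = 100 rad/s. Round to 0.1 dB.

Substitute s = j100:
Numerator: 200 = 200 + j0
Denominator: (j100)^2 + 1010(j100) + 91000 = 81000 + j101000
|N| = √(200² + 0²) ≈ 200, ∠N ≈ 0.00°
|D| = √(81000² + 101000²) ≈ 1.2947e+05, ∠D ≈ 51.27°
|G| = 200 / 1.2947e+05 ≈ 0.0015448
Gain = 20 log₁₀(0.0015448) ≈ -56.22 dB

-56.2 dB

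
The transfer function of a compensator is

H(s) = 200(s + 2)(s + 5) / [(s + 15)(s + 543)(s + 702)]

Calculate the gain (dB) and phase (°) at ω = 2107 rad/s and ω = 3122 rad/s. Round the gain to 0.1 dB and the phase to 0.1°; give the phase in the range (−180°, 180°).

ω = 2107: -21.2 dB, -56.9°; ω = 3122: -24.2 dB, -67.3°

At s = jω = j2107:
zero (s+2): 2 + j2107 → |·| = √(2²+2107²) = √4439453 ≈ 2107, ∠ = arctan(2107/2) ≈ 89.95°
zero (s+5): 5 + j2107 → |·| = √(5²+2107²) = √4439474 ≈ 2107, ∠ = arctan(2107/5) ≈ 89.86°
pole (s+15): 15 + j2107 → |·| = √(15²+2107²) = √4439674 ≈ 2107.1, ∠ = arctan(2107/15) ≈ 89.59°
pole (s+543): 543 + j2107 → |·| = √(543²+2107²) = √4734298 ≈ 2175.8, ∠ = arctan(2107/543) ≈ 75.55°
pole (s+702): 702 + j2107 → |·| = √(702²+2107²) = √4932253 ≈ 2220.9, ∠ = arctan(2107/702) ≈ 71.57°
|H| = 200 · 4.4394e+06 / 1.0182e+10 ≈ 0.087201
Gain = 20 log₁₀(0.087201) ≈ -21.19 dB
∠H = 179.81° − 236.71° = -56.90°

At s = jω = j3122:
zero (s+2): 2 + j3122 → |·| = √(2²+3122²) = √9746888 ≈ 3122, ∠ = arctan(3122/2) ≈ 89.96°
zero (s+5): 5 + j3122 → |·| = √(5²+3122²) = √9746909 ≈ 3122, ∠ = arctan(3122/5) ≈ 89.91°
pole (s+15): 15 + j3122 → |·| = √(15²+3122²) = √9747109 ≈ 3122, ∠ = arctan(3122/15) ≈ 89.72°
pole (s+543): 543 + j3122 → |·| = √(543²+3122²) = √10041733 ≈ 3168.9, ∠ = arctan(3122/543) ≈ 80.13°
pole (s+702): 702 + j3122 → |·| = √(702²+3122²) = √10239688 ≈ 3200, ∠ = arctan(3122/702) ≈ 77.33°
|H| = 200 · 9.7469e+06 / 3.1659e+10 ≈ 0.061574
Gain = 20 log₁₀(0.061574) ≈ -24.21 dB
∠H = 179.87° − 247.18° = -67.31°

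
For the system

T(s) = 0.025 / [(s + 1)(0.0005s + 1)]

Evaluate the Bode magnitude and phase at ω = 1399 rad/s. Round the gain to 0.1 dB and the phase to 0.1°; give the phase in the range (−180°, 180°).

-96.7 dB, -124.9°

At ω = 1399 rad/s:
pole (1 + j1399·1) = 1 + j1399 → |·| ≈ 1399, ∠ ≈ 89.96°
pole (1 + j1399·0.0005) = 1 + j0.6995 → |·| ≈ 1.2204, ∠ ≈ 34.97°
|T| = 0.025 · 1 / (1399 · 1.2204) ≈ 1.4643e-05
Gain = 20 log₁₀(1.4643e-05) ≈ -96.69 dB
∠T = (0°) − (89.96° + 34.97°) = -124.93°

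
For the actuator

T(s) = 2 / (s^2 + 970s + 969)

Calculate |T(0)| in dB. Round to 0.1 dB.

-53.7 dB

T(0) = 2 / 969 ≈ 0.002064
20 log₁₀(0.002064) ≈ -53.71 dB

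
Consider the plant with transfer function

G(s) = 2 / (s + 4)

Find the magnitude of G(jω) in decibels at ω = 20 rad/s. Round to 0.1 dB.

At s = jω = j20:
pole (s+4): 4 + j20 → |·| = √(4²+20²) = √416 ≈ 20.396, ∠ = arctan(20/4) ≈ 78.69°
|G| = 2 / 20.396 ≈ 0.098058
Gain = 20 log₁₀(0.098058) ≈ -20.17 dB

-20.2 dB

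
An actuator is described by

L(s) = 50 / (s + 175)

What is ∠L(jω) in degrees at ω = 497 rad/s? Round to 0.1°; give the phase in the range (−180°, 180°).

Substitute s = j497:
Numerator: 50 = 50 + j0
Denominator: (j497) + 175 = 175 + j497
|N| = √(50² + 0²) ≈ 50, ∠N ≈ 0.00°
|D| = √(175² + 497²) ≈ 526.91, ∠D ≈ 70.60°
∠L = 0.00° − 70.60° = -70.60°

-70.6°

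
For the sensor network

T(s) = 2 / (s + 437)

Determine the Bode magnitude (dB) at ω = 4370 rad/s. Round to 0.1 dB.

-66.8 dB

At s = jω = j4370:
pole (s+437): 437 + j4370 → |·| = √(437²+4370²) = √19287869 ≈ 4391.8, ∠ = arctan(4370/437) ≈ 84.29°
|T| = 2 / 4391.8 ≈ 0.00045539
Gain = 20 log₁₀(0.00045539) ≈ -66.83 dB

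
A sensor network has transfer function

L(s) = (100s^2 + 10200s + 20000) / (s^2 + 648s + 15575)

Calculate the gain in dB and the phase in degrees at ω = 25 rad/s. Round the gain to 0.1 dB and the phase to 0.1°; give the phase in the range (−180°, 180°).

21.4 dB, 52.2°

Substitute s = j25:
Numerator: 100(j25)^2 + 10200(j25) + 20000 = -42500 + j255000
Denominator: (j25)^2 + 648(j25) + 15575 = 14950 + j16200
|N| = √(42500² + 255000²) ≈ 2.5852e+05, ∠N ≈ 99.46°
|D| = √(14950² + 16200²) ≈ 22044, ∠D ≈ 47.30°
|L| = 2.5852e+05 / 22044 ≈ 11.727
Gain = 20 log₁₀(11.727) ≈ 21.38 dB
∠L = 99.46° − 47.30° = 52.16°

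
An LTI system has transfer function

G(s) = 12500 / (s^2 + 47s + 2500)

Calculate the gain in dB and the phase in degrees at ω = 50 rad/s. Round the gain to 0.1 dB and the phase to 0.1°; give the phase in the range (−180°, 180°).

14.5 dB, -90.0°

At s = jω = j50:
quadratic: (j50)² + 47·j50 + 2500 = 0 + j2350 → |·| ≈ 2350, ∠ ≈ 90.00°
|G| = 12500 / 2350 ≈ 5.3191
Gain = 20 log₁₀(5.3191) ≈ 14.52 dB
∠G = 0.00° − 90.00° = -90.00°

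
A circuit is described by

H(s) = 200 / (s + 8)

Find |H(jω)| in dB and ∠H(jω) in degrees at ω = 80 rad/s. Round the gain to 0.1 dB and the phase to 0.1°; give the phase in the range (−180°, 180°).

7.9 dB, -84.3°

Substitute s = j80:
Numerator: 200 = 200 + j0
Denominator: (j80) + 8 = 8 + j80
|N| = √(200² + 0²) ≈ 200, ∠N ≈ 0.00°
|D| = √(8² + 80²) ≈ 80.399, ∠D ≈ 84.29°
|H| = 200 / 80.399 ≈ 2.4876
Gain = 20 log₁₀(2.4876) ≈ 7.92 dB
∠H = 0.00° − 84.29° = -84.29°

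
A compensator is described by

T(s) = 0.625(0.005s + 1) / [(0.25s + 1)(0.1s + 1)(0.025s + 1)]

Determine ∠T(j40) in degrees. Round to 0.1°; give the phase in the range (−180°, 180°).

At ω = 40 rad/s:
zero (1 + j40·0.005) = 1 + j0.2 → |·| ≈ 1.0198, ∠ ≈ 11.31°
pole (1 + j40·0.25) = 1 + j10 → |·| ≈ 10.05, ∠ ≈ 84.29°
pole (1 + j40·0.1) = 1 + j4 → |·| ≈ 4.1231, ∠ ≈ 75.96°
pole (1 + j40·0.025) = 1 + j1 → |·| ≈ 1.4142, ∠ ≈ 45.00°
∠T = (11.31°) − (84.29° + 75.96° + 45.00°) = -193.94° ≡ 166.06° (principal value)

166.1°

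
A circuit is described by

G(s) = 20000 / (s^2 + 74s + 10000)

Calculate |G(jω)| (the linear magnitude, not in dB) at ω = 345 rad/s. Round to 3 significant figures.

0.179

At s = jω = j345:
quadratic: (j345)² + 74·j345 + 10000 = -109025 + j25530 → |·| ≈ 1.1197e+05, ∠ ≈ 166.82°
|G| = 20000 / 1.1197e+05 ≈ 0.17862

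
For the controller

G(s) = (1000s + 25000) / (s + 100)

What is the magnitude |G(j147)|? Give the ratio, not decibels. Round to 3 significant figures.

Substitute s = j147:
Numerator: 1000(j147) + 25000 = 25000 + j147000
Denominator: (j147) + 100 = 100 + j147
|N| = √(25000² + 147000²) ≈ 1.4911e+05, ∠N ≈ 80.35°
|D| = √(100² + 147²) ≈ 177.79, ∠D ≈ 55.77°
|G| = 1.4911e+05 / 177.79 ≈ 838.69

839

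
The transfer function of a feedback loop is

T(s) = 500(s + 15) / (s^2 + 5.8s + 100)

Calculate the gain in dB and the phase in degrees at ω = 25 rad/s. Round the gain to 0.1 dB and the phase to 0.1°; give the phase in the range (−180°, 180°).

At s = jω = j25:
zero (s+15): 15 + j25 → |·| = √(15²+25²) = √850 ≈ 29.155, ∠ = arctan(25/15) ≈ 59.04°
quadratic: (j25)² + 5.8·j25 + 100 = -525 + j145 → |·| ≈ 544.66, ∠ ≈ 164.56°
|T| = 500 · 29.155 / 544.66 ≈ 26.764
Gain = 20 log₁₀(26.764) ≈ 28.55 dB
∠T = 59.04° − 164.56° = -105.52°

28.6 dB, -105.5°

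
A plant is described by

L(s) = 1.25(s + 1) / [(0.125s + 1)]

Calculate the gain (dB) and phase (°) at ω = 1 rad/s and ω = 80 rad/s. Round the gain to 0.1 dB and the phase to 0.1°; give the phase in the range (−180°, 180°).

ω = 1: 4.9 dB, 37.9°; ω = 80: 20.0 dB, 5.0°

At ω = 1 rad/s:
zero (1 + j1·1) = 1 + j1 → |·| ≈ 1.4142, ∠ ≈ 45.00°
pole (1 + j1·0.125) = 1 + j0.125 → |·| ≈ 1.0078, ∠ ≈ 7.13°
|L| = 1.25 · 1.4142 / (1.0078) ≈ 1.7541
Gain = 20 log₁₀(1.7541) ≈ 4.88 dB
∠L = (45.00°) − (7.13°) = 37.87°

At ω = 80 rad/s:
zero (1 + j80·1) = 1 + j80 → |·| ≈ 80.006, ∠ ≈ 89.28°
pole (1 + j80·0.125) = 1 + j10 → |·| ≈ 10.05, ∠ ≈ 84.29°
|L| = 1.25 · 80.006 / (10.05) ≈ 9.951
Gain = 20 log₁₀(9.951) ≈ 19.96 dB
∠L = (89.28°) − (84.29°) = 4.99°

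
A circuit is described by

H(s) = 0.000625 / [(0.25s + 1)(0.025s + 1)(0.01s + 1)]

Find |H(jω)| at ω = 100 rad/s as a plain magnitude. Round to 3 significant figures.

At ω = 100 rad/s:
pole (1 + j100·0.25) = 1 + j25 → |·| ≈ 25.02, ∠ ≈ 87.71°
pole (1 + j100·0.025) = 1 + j2.5 → |·| ≈ 2.6926, ∠ ≈ 68.20°
pole (1 + j100·0.01) = 1 + j1 → |·| ≈ 1.4142, ∠ ≈ 45.00°
|H| = 0.000625 · 1 / (25.02 · 2.6926 · 1.4142) ≈ 6.5601e-06

6.56e-06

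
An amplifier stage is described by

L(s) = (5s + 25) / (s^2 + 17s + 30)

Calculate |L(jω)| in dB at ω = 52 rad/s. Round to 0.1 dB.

Substitute s = j52:
Numerator: 5(j52) + 25 = 25 + j260
Denominator: (j52)^2 + 17(j52) + 30 = -2674 + j884
|N| = √(25² + 260²) ≈ 261.2, ∠N ≈ 84.51°
|D| = √(2674² + 884²) ≈ 2816.3, ∠D ≈ 161.71°
|L| = 261.2 / 2816.3 ≈ 0.092746
Gain = 20 log₁₀(0.092746) ≈ -20.65 dB

-20.7 dB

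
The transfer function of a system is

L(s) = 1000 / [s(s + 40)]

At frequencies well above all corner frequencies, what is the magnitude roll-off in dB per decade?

-40 dB/decade

Each pole contributes −20 dB/decade at high frequency; each zero contributes +20 dB/decade.
Net: 0 zero(s) − 2 pole(s) → -40 dB/decade.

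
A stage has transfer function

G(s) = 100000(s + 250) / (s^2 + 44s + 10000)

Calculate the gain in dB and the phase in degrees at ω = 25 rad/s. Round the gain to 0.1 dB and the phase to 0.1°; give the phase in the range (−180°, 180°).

68.5 dB, -1.0°

At s = jω = j25:
zero (s+250): 250 + j25 → |·| = √(250²+25²) = √63125 ≈ 251.25, ∠ = arctan(25/250) ≈ 5.71°
quadratic: (j25)² + 44·j25 + 10000 = 9375 + j1100 → |·| ≈ 9439.3, ∠ ≈ 6.69°
|G| = 100000 · 251.25 / 9439.3 ≈ 2661.7
Gain = 20 log₁₀(2661.7) ≈ 68.50 dB
∠G = 5.71° − 6.69° = -0.98°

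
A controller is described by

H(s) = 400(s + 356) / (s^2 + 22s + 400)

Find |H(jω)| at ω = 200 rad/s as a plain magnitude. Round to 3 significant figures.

4.10

At s = jω = j200:
zero (s+356): 356 + j200 → |·| = √(356²+200²) = √166736 ≈ 408.33, ∠ = arctan(200/356) ≈ 29.33°
quadratic: (j200)² + 22·j200 + 400 = -39600 + j4400 → |·| ≈ 39844, ∠ ≈ 173.66°
|H| = 400 · 408.33 / 39844 ≈ 4.0993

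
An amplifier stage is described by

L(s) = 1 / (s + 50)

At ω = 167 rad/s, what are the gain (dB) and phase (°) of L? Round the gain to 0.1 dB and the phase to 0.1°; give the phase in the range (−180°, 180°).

At s = jω = j167:
pole (s+50): 50 + j167 → |·| = √(50²+167²) = √30389 ≈ 174.32, ∠ = arctan(167/50) ≈ 73.33°
|L| = 1 / 174.32 ≈ 0.0057366
Gain = 20 log₁₀(0.0057366) ≈ -44.83 dB
∠L = 0.00° − 73.33° = -73.33°

-44.8 dB, -73.3°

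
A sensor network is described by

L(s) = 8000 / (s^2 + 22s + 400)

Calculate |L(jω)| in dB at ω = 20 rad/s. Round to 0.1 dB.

25.2 dB

At s = jω = j20:
quadratic: (j20)² + 22·j20 + 400 = 0 + j440 → |·| ≈ 440, ∠ ≈ 90.00°
|L| = 8000 / 440 ≈ 18.182
Gain = 20 log₁₀(18.182) ≈ 25.19 dB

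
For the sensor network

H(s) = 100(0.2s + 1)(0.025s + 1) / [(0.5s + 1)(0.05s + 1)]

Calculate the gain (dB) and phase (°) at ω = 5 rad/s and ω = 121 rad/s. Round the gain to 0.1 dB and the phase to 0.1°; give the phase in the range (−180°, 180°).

At ω = 5 rad/s:
zero (1 + j5·0.2) = 1 + j1 → |·| ≈ 1.4142, ∠ ≈ 45.00°
zero (1 + j5·0.025) = 1 + j0.125 → |·| ≈ 1.0078, ∠ ≈ 7.13°
pole (1 + j5·0.5) = 1 + j2.5 → |·| ≈ 2.6926, ∠ ≈ 68.20°
pole (1 + j5·0.05) = 1 + j0.25 → |·| ≈ 1.0308, ∠ ≈ 14.04°
|H| = 100 · 1.4142 · 1.0078 / (2.6926 · 1.0308) ≈ 51.35
Gain = 20 log₁₀(51.35) ≈ 34.21 dB
∠H = (45.00° + 7.13°) − (68.20° + 14.04°) = -30.11°

At ω = 121 rad/s:
zero (1 + j121·0.2) = 1 + j24.2 → |·| ≈ 24.221, ∠ ≈ 87.63°
zero (1 + j121·0.025) = 1 + j3.025 → |·| ≈ 3.186, ∠ ≈ 71.71°
pole (1 + j121·0.5) = 1 + j60.5 → |·| ≈ 60.508, ∠ ≈ 89.05°
pole (1 + j121·0.05) = 1 + j6.05 → |·| ≈ 6.1321, ∠ ≈ 80.61°
|H| = 100 · 24.221 · 3.186 / (60.508 · 6.1321) ≈ 20.798
Gain = 20 log₁₀(20.798) ≈ 26.36 dB
∠H = (87.63° + 71.71°) − (89.05° + 80.61°) = -10.32°

ω = 5: 34.2 dB, -30.1°; ω = 121: 26.4 dB, -10.3°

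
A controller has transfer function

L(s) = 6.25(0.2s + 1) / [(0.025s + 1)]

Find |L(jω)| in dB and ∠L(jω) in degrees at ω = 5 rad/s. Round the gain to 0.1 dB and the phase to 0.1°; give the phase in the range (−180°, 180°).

At ω = 5 rad/s:
zero (1 + j5·0.2) = 1 + j1 → |·| ≈ 1.4142, ∠ ≈ 45.00°
pole (1 + j5·0.025) = 1 + j0.125 → |·| ≈ 1.0078, ∠ ≈ 7.13°
|L| = 6.25 · 1.4142 / (1.0078) ≈ 8.7703
Gain = 20 log₁₀(8.7703) ≈ 18.86 dB
∠L = (45.00°) − (7.13°) = 37.87°

18.9 dB, 37.9°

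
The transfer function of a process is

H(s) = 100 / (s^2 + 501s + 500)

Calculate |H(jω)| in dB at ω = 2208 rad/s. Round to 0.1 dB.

-94.0 dB

Substitute s = j2208:
Numerator: 100 = 100 + j0
Denominator: (j2208)^2 + 501(j2208) + 500 = -4874764 + j1106208
|N| = √(100² + 0²) ≈ 100, ∠N ≈ 0.00°
|D| = √(4874764² + 1106208²) ≈ 4.9987e+06, ∠D ≈ 167.21°
|H| = 100 / 4.9987e+06 ≈ 2.0005e-05
Gain = 20 log₁₀(2.0005e-05) ≈ -93.98 dB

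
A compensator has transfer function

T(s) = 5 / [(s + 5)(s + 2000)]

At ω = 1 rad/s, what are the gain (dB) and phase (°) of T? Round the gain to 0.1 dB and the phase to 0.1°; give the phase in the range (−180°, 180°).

-66.2 dB, -11.3°

At s = jω = j1:
pole (s+5): 5 + j1 → |·| = √(5²+1²) = √26 ≈ 5.099, ∠ = arctan(1/5) ≈ 11.31°
pole (s+2000): 2000 + j1 → |·| = √(2000²+1²) = √4000001 ≈ 2000, ∠ = arctan(1/2000) ≈ 0.03°
|T| = 5 / 10198 ≈ 0.00049029
Gain = 20 log₁₀(0.00049029) ≈ -66.19 dB
∠T = 0.00° − 11.34° = -11.34°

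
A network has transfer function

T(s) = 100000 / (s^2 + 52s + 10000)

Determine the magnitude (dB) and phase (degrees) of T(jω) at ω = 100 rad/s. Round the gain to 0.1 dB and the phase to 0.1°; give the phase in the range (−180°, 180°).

At s = jω = j100:
quadratic: (j100)² + 52·j100 + 10000 = 0 + j5200 → |·| ≈ 5200, ∠ ≈ 90.00°
|T| = 100000 / 5200 ≈ 19.231
Gain = 20 log₁₀(19.231) ≈ 25.68 dB
∠T = 0.00° − 90.00° = -90.00°

25.7 dB, -90.0°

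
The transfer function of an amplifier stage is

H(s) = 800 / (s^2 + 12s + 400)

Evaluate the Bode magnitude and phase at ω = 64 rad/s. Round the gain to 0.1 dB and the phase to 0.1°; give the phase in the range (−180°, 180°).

-13.5 dB, -168.3°

At s = jω = j64:
quadratic: (j64)² + 12·j64 + 400 = -3696 + j768 → |·| ≈ 3774.9, ∠ ≈ 168.26°
|H| = 800 / 3774.9 ≈ 0.21193
Gain = 20 log₁₀(0.21193) ≈ -13.48 dB
∠H = 0.00° − 168.26° = -168.26°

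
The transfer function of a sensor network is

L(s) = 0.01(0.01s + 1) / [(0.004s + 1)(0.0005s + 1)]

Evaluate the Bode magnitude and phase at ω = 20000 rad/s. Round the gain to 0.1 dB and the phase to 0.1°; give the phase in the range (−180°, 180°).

-52.1 dB, -83.9°

At ω = 20000 rad/s:
zero (1 + j20000·0.01) = 1 + j200 → |·| ≈ 200, ∠ ≈ 89.71°
pole (1 + j20000·0.004) = 1 + j80 → |·| ≈ 80.006, ∠ ≈ 89.28°
pole (1 + j20000·0.0005) = 1 + j10 → |·| ≈ 10.05, ∠ ≈ 84.29°
|L| = 0.01 · 200 / (80.006 · 10.05) ≈ 0.0024874
Gain = 20 log₁₀(0.0024874) ≈ -52.09 dB
∠L = (89.71°) − (89.28° + 84.29°) = -83.86°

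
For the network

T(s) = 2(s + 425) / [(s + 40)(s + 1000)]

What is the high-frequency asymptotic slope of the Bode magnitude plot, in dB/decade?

Each pole contributes −20 dB/decade at high frequency; each zero contributes +20 dB/decade.
Net: 1 zero(s) − 2 pole(s) → -20 dB/decade.

-20 dB/decade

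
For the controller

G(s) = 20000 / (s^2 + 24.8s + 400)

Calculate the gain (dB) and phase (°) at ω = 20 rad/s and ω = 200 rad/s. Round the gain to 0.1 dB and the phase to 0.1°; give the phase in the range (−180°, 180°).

At s = jω = j20:
quadratic: (j20)² + 24.8·j20 + 400 = 0 + j496 → |·| ≈ 496, ∠ ≈ 90.00°
|G| = 20000 / 496 ≈ 40.323
Gain = 20 log₁₀(40.323) ≈ 32.11 dB
∠G = 0.00° − 90.00° = -90.00°

At s = jω = j200:
quadratic: (j200)² + 24.8·j200 + 400 = -39600 + j4960 → |·| ≈ 39909, ∠ ≈ 172.86°
|G| = 20000 / 39909 ≈ 0.50114
Gain = 20 log₁₀(0.50114) ≈ -6.00 dB
∠G = 0.00° − 172.86° = -172.86°

ω = 20: 32.1 dB, -90.0°; ω = 200: -6.0 dB, -172.9°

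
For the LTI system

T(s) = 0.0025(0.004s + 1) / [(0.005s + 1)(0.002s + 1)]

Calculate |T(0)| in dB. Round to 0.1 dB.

T(0) = 0.0025 · 1 / 1 = 0.0025
20 log₁₀(0.0025) ≈ -52.04 dB

-52.0 dB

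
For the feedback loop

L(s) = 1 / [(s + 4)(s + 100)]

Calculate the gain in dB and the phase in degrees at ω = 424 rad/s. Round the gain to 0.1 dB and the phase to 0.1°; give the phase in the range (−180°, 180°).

At s = jω = j424:
pole (s+4): 4 + j424 → |·| = √(4²+424²) = √179792 ≈ 424.02, ∠ = arctan(424/4) ≈ 89.46°
pole (s+100): 100 + j424 → |·| = √(100²+424²) = √189776 ≈ 435.63, ∠ = arctan(424/100) ≈ 76.73°
|L| = 1 / 1.8472e+05 ≈ 5.4136e-06
Gain = 20 log₁₀(5.4136e-06) ≈ -105.33 dB
∠L = 0.00° − 166.19° = -166.19°

-105.3 dB, -166.2°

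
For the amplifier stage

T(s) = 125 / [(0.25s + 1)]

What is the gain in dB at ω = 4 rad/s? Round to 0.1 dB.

38.9 dB

At ω = 4 rad/s:
pole (1 + j4·0.25) = 1 + j1 → |·| ≈ 1.4142, ∠ ≈ 45.00°
|T| = 125 · 1 / (1.4142) ≈ 88.389
Gain = 20 log₁₀(88.389) ≈ 38.93 dB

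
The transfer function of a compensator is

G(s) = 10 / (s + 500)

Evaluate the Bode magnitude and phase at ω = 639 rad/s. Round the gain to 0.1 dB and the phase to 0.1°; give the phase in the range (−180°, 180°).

At s = jω = j639:
pole (s+500): 500 + j639 → |·| = √(500²+639²) = √658321 ≈ 811.37, ∠ = arctan(639/500) ≈ 51.96°
|G| = 10 / 811.37 ≈ 0.012325
Gain = 20 log₁₀(0.012325) ≈ -38.18 dB
∠G = 0.00° − 51.96° = -51.96°

-38.2 dB, -52.0°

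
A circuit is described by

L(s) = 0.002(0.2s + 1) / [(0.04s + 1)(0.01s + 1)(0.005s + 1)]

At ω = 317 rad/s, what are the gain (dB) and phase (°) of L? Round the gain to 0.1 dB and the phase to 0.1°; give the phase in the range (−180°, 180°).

At ω = 317 rad/s:
zero (1 + j317·0.2) = 1 + j63.4 → |·| ≈ 63.408, ∠ ≈ 89.10°
pole (1 + j317·0.04) = 1 + j12.68 → |·| ≈ 12.719, ∠ ≈ 85.49°
pole (1 + j317·0.01) = 1 + j3.17 → |·| ≈ 3.324, ∠ ≈ 72.49°
pole (1 + j317·0.005) = 1 + j1.585 → |·| ≈ 1.8741, ∠ ≈ 57.75°
|L| = 0.002 · 63.408 / (12.719 · 3.324 · 1.8741) ≈ 0.0016005
Gain = 20 log₁₀(0.0016005) ≈ -55.91 dB
∠L = (89.10°) − (85.49° + 72.49° + 57.75°) = -126.63°

-55.9 dB, -126.6°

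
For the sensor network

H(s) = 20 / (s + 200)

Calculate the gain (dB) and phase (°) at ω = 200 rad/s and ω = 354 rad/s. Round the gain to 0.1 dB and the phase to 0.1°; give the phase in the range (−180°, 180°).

Substitute s = j200:
Numerator: 20 = 20 + j0
Denominator: (j200) + 200 = 200 + j200
|N| = √(20² + 0²) ≈ 20, ∠N ≈ 0.00°
|D| = √(200² + 200²) ≈ 282.84, ∠D ≈ 45.00°
|H| = 20 / 282.84 ≈ 0.070711
Gain = 20 log₁₀(0.070711) ≈ -23.01 dB
∠H = 0.00° − 45.00° = -45.00°

Substitute s = j354:
Numerator: 20 = 20 + j0
Denominator: (j354) + 200 = 200 + j354
|N| = √(20² + 0²) ≈ 20, ∠N ≈ 0.00°
|D| = √(200² + 354²) ≈ 406.59, ∠D ≈ 60.53°
|H| = 20 / 406.59 ≈ 0.04919
Gain = 20 log₁₀(0.04919) ≈ -26.16 dB
∠H = 0.00° − 60.53° = -60.53°

ω = 200: -23.0 dB, -45.0°; ω = 354: -26.2 dB, -60.5°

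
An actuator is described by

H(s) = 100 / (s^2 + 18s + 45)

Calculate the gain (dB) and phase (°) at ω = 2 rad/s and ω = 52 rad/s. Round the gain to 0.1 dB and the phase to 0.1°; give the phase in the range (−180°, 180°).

Substitute s = j2:
Numerator: 100 = 100 + j0
Denominator: (j2)^2 + 18(j2) + 45 = 41 + j36
|N| = √(100² + 0²) ≈ 100, ∠N ≈ 0.00°
|D| = √(41² + 36²) ≈ 54.562, ∠D ≈ 41.28°
|H| = 100 / 54.562 ≈ 1.8328
Gain = 20 log₁₀(1.8328) ≈ 5.26 dB
∠H = 0.00° − 41.28° = -41.28°

Substitute s = j52:
Numerator: 100 = 100 + j0
Denominator: (j52)^2 + 18(j52) + 45 = -2659 + j936
|N| = √(100² + 0²) ≈ 100, ∠N ≈ 0.00°
|D| = √(2659² + 936²) ≈ 2818.9, ∠D ≈ 160.61°
|H| = 100 / 2818.9 ≈ 0.035475
Gain = 20 log₁₀(0.035475) ≈ -29.00 dB
∠H = 0.00° − 160.61° = -160.61°

ω = 2: 5.3 dB, -41.3°; ω = 52: -29.0 dB, -160.6°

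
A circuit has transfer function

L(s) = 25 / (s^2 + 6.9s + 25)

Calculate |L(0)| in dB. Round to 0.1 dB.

0.0 dB

L(0) = 25 / 25 = 1
20 log₁₀(1) ≈ 0.00 dB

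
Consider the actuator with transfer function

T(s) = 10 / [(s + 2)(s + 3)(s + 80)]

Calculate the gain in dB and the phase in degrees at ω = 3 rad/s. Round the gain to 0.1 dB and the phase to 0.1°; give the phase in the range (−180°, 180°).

At s = jω = j3:
pole (s+2): 2 + j3 → |·| = √(2²+3²) = √13 ≈ 3.6056, ∠ = arctan(3/2) ≈ 56.31°
pole (s+3): 3 + j3 → |·| = √(3²+3²) = √18 ≈ 4.2426, ∠ = arctan(3/3) ≈ 45.00°
pole (s+80): 80 + j3 → |·| = √(80²+3²) = √6409 ≈ 80.056, ∠ = arctan(3/80) ≈ 2.15°
|T| = 10 / 1224.6 ≈ 0.0081659
Gain = 20 log₁₀(0.0081659) ≈ -41.76 dB
∠T = 0.00° − 103.46° = -103.46°

-41.8 dB, -103.5°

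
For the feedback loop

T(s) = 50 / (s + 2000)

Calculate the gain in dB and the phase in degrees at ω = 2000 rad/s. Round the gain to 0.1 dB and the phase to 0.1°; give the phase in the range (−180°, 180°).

Substitute s = j2000:
Numerator: 50 = 50 + j0
Denominator: (j2000) + 2000 = 2000 + j2000
|N| = √(50² + 0²) ≈ 50, ∠N ≈ 0.00°
|D| = √(2000² + 2000²) ≈ 2828.4, ∠D ≈ 45.00°
|T| = 50 / 2828.4 ≈ 0.017678
Gain = 20 log₁₀(0.017678) ≈ -35.05 dB
∠T = 0.00° − 45.00° = -45.00°

-35.1 dB, -45.0°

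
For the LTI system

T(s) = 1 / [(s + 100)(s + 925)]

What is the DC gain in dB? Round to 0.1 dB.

T(0) = 1 / (100·925) ≈ 1.0811e-05
20 log₁₀(1.0811e-05) ≈ -99.32 dB

-99.3 dB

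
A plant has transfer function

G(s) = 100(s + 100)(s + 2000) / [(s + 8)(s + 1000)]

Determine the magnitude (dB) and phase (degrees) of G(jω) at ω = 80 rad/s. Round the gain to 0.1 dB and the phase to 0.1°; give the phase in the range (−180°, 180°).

At s = jω = j80:
zero (s+100): 100 + j80 → |·| = √(100²+80²) = √16400 ≈ 128.06, ∠ = arctan(80/100) ≈ 38.66°
zero (s+2000): 2000 + j80 → |·| = √(2000²+80²) = √4006400 ≈ 2001.6, ∠ = arctan(80/2000) ≈ 2.29°
pole (s+8): 8 + j80 → |·| = √(8²+80²) = √6464 ≈ 80.399, ∠ = arctan(80/8) ≈ 84.29°
pole (s+1000): 1000 + j80 → |·| = √(1000²+80²) = √1006400 ≈ 1003.2, ∠ = arctan(80/1000) ≈ 4.57°
|G| = 100 · 2.5632e+05 / 80656 ≈ 317.79
Gain = 20 log₁₀(317.79) ≈ 50.04 dB
∠G = 40.95° − 88.86° = -47.91°

50.0 dB, -47.9°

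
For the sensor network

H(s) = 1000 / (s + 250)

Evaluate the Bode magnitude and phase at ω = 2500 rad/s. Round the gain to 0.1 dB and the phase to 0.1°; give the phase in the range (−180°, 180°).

At s = jω = j2500:
pole (s+250): 250 + j2500 → |·| = √(250²+2500²) = √6312500 ≈ 2512.5, ∠ = arctan(2500/250) ≈ 84.29°
|H| = 1000 / 2512.5 ≈ 0.39801
Gain = 20 log₁₀(0.39801) ≈ -8.00 dB
∠H = 0.00° − 84.29° = -84.29°

-8.0 dB, -84.3°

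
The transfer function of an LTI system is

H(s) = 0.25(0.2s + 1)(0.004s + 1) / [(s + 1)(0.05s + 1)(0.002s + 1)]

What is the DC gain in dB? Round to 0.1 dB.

-12.0 dB

H(0) = 0.25 · 1 / 1 = 0.25
20 log₁₀(0.25) ≈ -12.04 dB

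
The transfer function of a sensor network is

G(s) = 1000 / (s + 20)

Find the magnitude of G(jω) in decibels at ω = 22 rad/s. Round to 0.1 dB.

30.5 dB

Substitute s = j22:
Numerator: 1000 = 1000 + j0
Denominator: (j22) + 20 = 20 + j22
|N| = √(1000² + 0²) ≈ 1000, ∠N ≈ 0.00°
|D| = √(20² + 22²) ≈ 29.732, ∠D ≈ 47.73°
|G| = 1000 / 29.732 ≈ 33.634
Gain = 20 log₁₀(33.634) ≈ 30.54 dB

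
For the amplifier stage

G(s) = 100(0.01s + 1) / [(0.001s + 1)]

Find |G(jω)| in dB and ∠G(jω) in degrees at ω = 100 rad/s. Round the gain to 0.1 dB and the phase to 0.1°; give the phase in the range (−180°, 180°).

43.0 dB, 39.3°

At ω = 100 rad/s:
zero (1 + j100·0.01) = 1 + j1 → |·| ≈ 1.4142, ∠ ≈ 45.00°
pole (1 + j100·0.001) = 1 + j0.1 → |·| ≈ 1.005, ∠ ≈ 5.71°
|G| = 100 · 1.4142 / (1.005) ≈ 140.72
Gain = 20 log₁₀(140.72) ≈ 42.97 dB
∠G = (45.00°) − (5.71°) = 39.29°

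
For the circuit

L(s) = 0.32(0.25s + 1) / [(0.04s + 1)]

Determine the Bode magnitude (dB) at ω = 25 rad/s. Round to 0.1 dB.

3.1 dB

At ω = 25 rad/s:
zero (1 + j25·0.25) = 1 + j6.25 → |·| ≈ 6.3295, ∠ ≈ 80.91°
pole (1 + j25·0.04) = 1 + j1 → |·| ≈ 1.4142, ∠ ≈ 45.00°
|L| = 0.32 · 6.3295 / (1.4142) ≈ 1.4322
Gain = 20 log₁₀(1.4322) ≈ 3.12 dB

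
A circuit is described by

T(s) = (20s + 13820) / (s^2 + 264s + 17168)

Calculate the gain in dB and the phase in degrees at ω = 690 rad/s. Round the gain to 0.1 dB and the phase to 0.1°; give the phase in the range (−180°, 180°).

Substitute s = j690:
Numerator: 20(j690) + 13820 = 13820 + j13800
Denominator: (j690)^2 + 264(j690) + 17168 = -458932 + j182160
|N| = √(13820² + 13800²) ≈ 19530, ∠N ≈ 44.96°
|D| = √(458932² + 182160²) ≈ 4.9376e+05, ∠D ≈ 158.35°
|T| = 19530 / 4.9376e+05 ≈ 0.039554
Gain = 20 log₁₀(0.039554) ≈ -28.06 dB
∠T = 44.96° − 158.35° = -113.39°

-28.1 dB, -113.4°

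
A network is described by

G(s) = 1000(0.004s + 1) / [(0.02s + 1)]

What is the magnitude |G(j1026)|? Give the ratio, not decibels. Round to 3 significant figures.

206

At ω = 1026 rad/s:
zero (1 + j1026·0.004) = 1 + j4.104 → |·| ≈ 4.2241, ∠ ≈ 76.31°
pole (1 + j1026·0.02) = 1 + j20.52 → |·| ≈ 20.544, ∠ ≈ 87.21°
|G| = 1000 · 4.2241 / (20.544) ≈ 205.61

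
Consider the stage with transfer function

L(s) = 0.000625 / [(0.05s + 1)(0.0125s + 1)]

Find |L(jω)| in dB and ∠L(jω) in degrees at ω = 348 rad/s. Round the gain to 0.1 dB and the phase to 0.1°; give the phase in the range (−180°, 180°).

-101.9 dB, -163.8°

At ω = 348 rad/s:
pole (1 + j348·0.05) = 1 + j17.4 → |·| ≈ 17.429, ∠ ≈ 86.71°
pole (1 + j348·0.0125) = 1 + j4.35 → |·| ≈ 4.4635, ∠ ≈ 77.05°
|L| = 0.000625 · 1 / (17.429 · 4.4635) ≈ 8.034e-06
Gain = 20 log₁₀(8.034e-06) ≈ -101.90 dB
∠L = (0°) − (86.71° + 77.05°) = -163.76°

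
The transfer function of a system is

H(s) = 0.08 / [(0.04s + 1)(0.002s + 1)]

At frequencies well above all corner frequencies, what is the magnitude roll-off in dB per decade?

-40 dB/decade

Each pole contributes −20 dB/decade at high frequency; each zero contributes +20 dB/decade.
Net: 0 zero(s) − 2 pole(s) → -40 dB/decade.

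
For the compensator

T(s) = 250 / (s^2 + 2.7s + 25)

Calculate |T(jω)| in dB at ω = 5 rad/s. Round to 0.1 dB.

At s = jω = j5:
quadratic: (j5)² + 2.7·j5 + 25 = 0 + j13.5 → |·| ≈ 13.5, ∠ ≈ 90.00°
|T| = 250 / 13.5 ≈ 18.519
Gain = 20 log₁₀(18.519) ≈ 25.35 dB

25.4 dB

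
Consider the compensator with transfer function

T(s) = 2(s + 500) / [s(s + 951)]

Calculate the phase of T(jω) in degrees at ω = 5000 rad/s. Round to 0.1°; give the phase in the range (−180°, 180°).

At s = jω = j5000:
zero (s+500): 500 + j5000 → |·| = √(500²+5000²) = √25250000 ≈ 5024.9, ∠ = arctan(5000/500) ≈ 84.29°
pole (s+951): 951 + j5000 → |·| = √(951²+5000²) = √25904401 ≈ 5089.6, ∠ = arctan(5000/951) ≈ 79.23°
pole at origin: |s| = 5000, ∠ = 90.00° (in denominator)
∠T = 84.29° − 169.23° = -84.94°

-84.9°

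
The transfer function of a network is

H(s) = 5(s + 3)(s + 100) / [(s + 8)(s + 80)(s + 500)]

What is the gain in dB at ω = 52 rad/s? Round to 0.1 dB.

At s = jω = j52:
zero (s+3): 3 + j52 → |·| = √(3²+52²) = √2713 ≈ 52.086, ∠ = arctan(52/3) ≈ 86.70°
zero (s+100): 100 + j52 → |·| = √(100²+52²) = √12704 ≈ 112.71, ∠ = arctan(52/100) ≈ 27.47°
pole (s+8): 8 + j52 → |·| = √(8²+52²) = √2768 ≈ 52.612, ∠ = arctan(52/8) ≈ 81.25°
pole (s+80): 80 + j52 → |·| = √(80²+52²) = √9104 ≈ 95.415, ∠ = arctan(52/80) ≈ 33.02°
pole (s+500): 500 + j52 → |·| = √(500²+52²) = √252704 ≈ 502.7, ∠ = arctan(52/500) ≈ 5.94°
|H| = 5 · 5870.6 / 2.5235e+06 ≈ 0.011632
Gain = 20 log₁₀(0.011632) ≈ -38.69 dB

-38.7 dB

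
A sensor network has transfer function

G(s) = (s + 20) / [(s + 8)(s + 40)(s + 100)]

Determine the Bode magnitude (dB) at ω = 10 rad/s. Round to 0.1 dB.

At s = jω = j10:
zero (s+20): 20 + j10 → |·| = √(20²+10²) = √500 ≈ 22.361, ∠ = arctan(10/20) ≈ 26.57°
pole (s+8): 8 + j10 → |·| = √(8²+10²) = √164 ≈ 12.806, ∠ = arctan(10/8) ≈ 51.34°
pole (s+40): 40 + j10 → |·| = √(40²+10²) = √1700 ≈ 41.231, ∠ = arctan(10/40) ≈ 14.04°
pole (s+100): 100 + j10 → |·| = √(100²+10²) = √10100 ≈ 100.5, ∠ = arctan(10/100) ≈ 5.71°
|G| = 1 · 22.361 / 53064 ≈ 0.0004214
Gain = 20 log₁₀(0.0004214) ≈ -67.51 dB

-67.5 dB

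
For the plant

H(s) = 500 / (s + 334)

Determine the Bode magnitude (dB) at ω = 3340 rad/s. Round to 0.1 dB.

Substitute s = j3340:
Numerator: 500 = 500 + j0
Denominator: (j3340) + 334 = 334 + j3340
|N| = √(500² + 0²) ≈ 500, ∠N ≈ 0.00°
|D| = √(334² + 3340²) ≈ 3356.7, ∠D ≈ 84.29°
|H| = 500 / 3356.7 ≈ 0.14896
Gain = 20 log₁₀(0.14896) ≈ -16.54 dB

-16.5 dB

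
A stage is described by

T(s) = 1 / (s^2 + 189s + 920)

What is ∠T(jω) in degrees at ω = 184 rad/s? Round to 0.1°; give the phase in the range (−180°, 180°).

-133.4°

Substitute s = j184:
Numerator: 1 = 1 + j0
Denominator: (j184)^2 + 189(j184) + 920 = -32936 + j34776
|N| = √(1² + 0²) ≈ 1, ∠N ≈ 0.00°
|D| = √(32936² + 34776²) ≈ 47897, ∠D ≈ 133.44°
∠T = 0.00° − 133.44° = -133.44°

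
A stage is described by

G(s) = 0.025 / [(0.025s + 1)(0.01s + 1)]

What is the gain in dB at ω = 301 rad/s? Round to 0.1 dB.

At ω = 301 rad/s:
pole (1 + j301·0.025) = 1 + j7.525 → |·| ≈ 7.5912, ∠ ≈ 82.43°
pole (1 + j301·0.01) = 1 + j3.01 → |·| ≈ 3.1718, ∠ ≈ 71.62°
|G| = 0.025 · 1 / (7.5912 · 3.1718) ≈ 0.0010383
Gain = 20 log₁₀(0.0010383) ≈ -59.67 dB

-59.7 dB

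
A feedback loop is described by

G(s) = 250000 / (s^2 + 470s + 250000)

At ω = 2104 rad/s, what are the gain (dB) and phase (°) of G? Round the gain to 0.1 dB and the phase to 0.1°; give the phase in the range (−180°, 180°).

-24.7 dB, -166.7°

At s = jω = j2104:
quadratic: (j2104)² + 470·j2104 + 250000 = -4176816 + j988880 → |·| ≈ 4.2923e+06, ∠ ≈ 166.68°
|G| = 250000 / 4.2923e+06 ≈ 0.058244
Gain = 20 log₁₀(0.058244) ≈ -24.69 dB
∠G = 0.00° − 166.68° = -166.68°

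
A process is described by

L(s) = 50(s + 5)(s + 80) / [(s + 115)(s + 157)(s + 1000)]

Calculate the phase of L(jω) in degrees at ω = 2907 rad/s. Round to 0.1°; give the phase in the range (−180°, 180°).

At s = jω = j2907:
zero (s+5): 5 + j2907 → |·| = √(5²+2907²) = √8450674 ≈ 2907, ∠ = arctan(2907/5) ≈ 89.90°
zero (s+80): 80 + j2907 → |·| = √(80²+2907²) = √8457049 ≈ 2908.1, ∠ = arctan(2907/80) ≈ 88.42°
pole (s+115): 115 + j2907 → |·| = √(115²+2907²) = √8463874 ≈ 2909.3, ∠ = arctan(2907/115) ≈ 87.73°
pole (s+157): 157 + j2907 → |·| = √(157²+2907²) = √8475298 ≈ 2911.2, ∠ = arctan(2907/157) ≈ 86.91°
pole (s+1000): 1000 + j2907 → |·| = √(1000²+2907²) = √9450649 ≈ 3074.2, ∠ = arctan(2907/1000) ≈ 71.02°
∠L = 178.32° − 245.66° = -67.34°

-67.3°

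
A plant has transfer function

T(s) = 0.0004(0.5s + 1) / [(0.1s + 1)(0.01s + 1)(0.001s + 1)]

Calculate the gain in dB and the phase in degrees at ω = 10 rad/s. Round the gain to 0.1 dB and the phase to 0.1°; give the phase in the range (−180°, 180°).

-56.9 dB, 27.4°

At ω = 10 rad/s:
zero (1 + j10·0.5) = 1 + j5 → |·| ≈ 5.099, ∠ ≈ 78.69°
pole (1 + j10·0.1) = 1 + j1 → |·| ≈ 1.4142, ∠ ≈ 45.00°
pole (1 + j10·0.01) = 1 + j0.1 → |·| ≈ 1.005, ∠ ≈ 5.71°
pole (1 + j10·0.001) = 1 + j0.01 → |·| ≈ 1, ∠ ≈ 0.57°
|T| = 0.0004 · 5.099 / (1.4142 · 1.005 · 1) ≈ 0.0014351
Gain = 20 log₁₀(0.0014351) ≈ -56.86 dB
∠T = (78.69°) − (45.00° + 5.71° + 0.57°) = 27.41°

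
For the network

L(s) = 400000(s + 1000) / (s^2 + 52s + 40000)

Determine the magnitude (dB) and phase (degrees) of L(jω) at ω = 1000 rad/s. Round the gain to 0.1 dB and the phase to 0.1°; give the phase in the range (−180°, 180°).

At s = jω = j1000:
zero (s+1000): 1000 + j1000 → |·| = √(1000²+1000²) = √2000000 ≈ 1414.2, ∠ = arctan(1000/1000) ≈ 45.00°
quadratic: (j1000)² + 52·j1000 + 40000 = -960000 + j52000 → |·| ≈ 9.6141e+05, ∠ ≈ 176.90°
|L| = 400000 · 1414.2 / 9.6141e+05 ≈ 588.39
Gain = 20 log₁₀(588.39) ≈ 55.39 dB
∠L = 45.00° − 176.90° = -131.90°

55.4 dB, -131.9°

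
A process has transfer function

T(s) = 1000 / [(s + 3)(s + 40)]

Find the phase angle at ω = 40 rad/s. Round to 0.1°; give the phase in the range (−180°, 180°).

-130.7°

At s = jω = j40:
pole (s+3): 3 + j40 → |·| = √(3²+40²) = √1609 ≈ 40.112, ∠ = arctan(40/3) ≈ 85.71°
pole (s+40): 40 + j40 → |·| = √(40²+40²) = √3200 ≈ 56.569, ∠ = arctan(40/40) ≈ 45.00°
∠T = 0.00° − 130.71° = -130.71°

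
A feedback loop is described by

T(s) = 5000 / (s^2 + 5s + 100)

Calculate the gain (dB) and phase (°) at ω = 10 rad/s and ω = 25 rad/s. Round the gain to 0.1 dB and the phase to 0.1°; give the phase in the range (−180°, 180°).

ω = 10: 40.0 dB, -90.0°; ω = 25: 19.3 dB, -166.6°

At s = jω = j10:
quadratic: (j10)² + 5·j10 + 100 = 0 + j50 → |·| ≈ 50, ∠ ≈ 90.00°
|T| = 5000 / 50 ≈ 100
Gain = 20 log₁₀(100) ≈ 40.00 dB
∠T = 0.00° − 90.00° = -90.00°

At s = jω = j25:
quadratic: (j25)² + 5·j25 + 100 = -525 + j125 → |·| ≈ 539.68, ∠ ≈ 166.61°
|T| = 5000 / 539.68 ≈ 9.2647
Gain = 20 log₁₀(9.2647) ≈ 19.34 dB
∠T = 0.00° − 166.61° = -166.61°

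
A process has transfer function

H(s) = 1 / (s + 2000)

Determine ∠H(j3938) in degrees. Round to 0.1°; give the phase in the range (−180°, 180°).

Substitute s = j3938:
Numerator: 1 = 1 + j0
Denominator: (j3938) + 2000 = 2000 + j3938
|N| = √(1² + 0²) ≈ 1, ∠N ≈ 0.00°
|D| = √(2000² + 3938²) ≈ 4416.8, ∠D ≈ 63.08°
∠H = 0.00° − 63.08° = -63.08°

-63.1°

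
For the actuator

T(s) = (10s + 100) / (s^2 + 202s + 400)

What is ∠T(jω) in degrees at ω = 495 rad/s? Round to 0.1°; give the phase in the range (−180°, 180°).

Substitute s = j495:
Numerator: 10(j495) + 100 = 100 + j4950
Denominator: (j495)^2 + 202(j495) + 400 = -244625 + j99990
|N| = √(100² + 4950²) ≈ 4951, ∠N ≈ 88.84°
|D| = √(244625² + 99990²) ≈ 2.6427e+05, ∠D ≈ 157.77°
∠T = 88.84° − 157.77° = -68.93°

-68.9°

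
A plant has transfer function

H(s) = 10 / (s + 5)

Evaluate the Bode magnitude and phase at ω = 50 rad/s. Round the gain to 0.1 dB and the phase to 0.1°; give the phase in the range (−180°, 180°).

Substitute s = j50:
Numerator: 10 = 10 + j0
Denominator: (j50) + 5 = 5 + j50
|N| = √(10² + 0²) ≈ 10, ∠N ≈ 0.00°
|D| = √(5² + 50²) ≈ 50.249, ∠D ≈ 84.29°
|H| = 10 / 50.249 ≈ 0.19901
Gain = 20 log₁₀(0.19901) ≈ -14.02 dB
∠H = 0.00° − 84.29° = -84.29°

-14.0 dB, -84.3°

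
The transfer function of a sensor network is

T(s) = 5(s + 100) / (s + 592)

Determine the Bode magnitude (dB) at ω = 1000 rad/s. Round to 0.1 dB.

12.7 dB

At s = jω = j1000:
zero (s+100): 100 + j1000 → |·| = √(100²+1000²) = √1010000 ≈ 1005, ∠ = arctan(1000/100) ≈ 84.29°
pole (s+592): 592 + j1000 → |·| = √(592²+1000²) = √1350464 ≈ 1162.1, ∠ = arctan(1000/592) ≈ 59.37°
|T| = 5 · 1005 / 1162.1 ≈ 4.3241
Gain = 20 log₁₀(4.3241) ≈ 12.72 dB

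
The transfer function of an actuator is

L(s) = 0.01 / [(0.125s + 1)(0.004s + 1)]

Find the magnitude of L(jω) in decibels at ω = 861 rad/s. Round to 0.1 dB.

-91.7 dB

At ω = 861 rad/s:
pole (1 + j861·0.125) = 1 + j107.625 → |·| ≈ 107.63, ∠ ≈ 89.47°
pole (1 + j861·0.004) = 1 + j3.444 → |·| ≈ 3.5862, ∠ ≈ 73.81°
|L| = 0.01 · 1 / (107.63 · 3.5862) ≈ 2.5908e-05
Gain = 20 log₁₀(2.5908e-05) ≈ -91.73 dB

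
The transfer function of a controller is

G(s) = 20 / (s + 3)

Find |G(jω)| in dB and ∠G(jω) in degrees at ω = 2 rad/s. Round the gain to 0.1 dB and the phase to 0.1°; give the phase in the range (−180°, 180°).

14.9 dB, -33.7°

Substitute s = j2:
Numerator: 20 = 20 + j0
Denominator: (j2) + 3 = 3 + j2
|N| = √(20² + 0²) ≈ 20, ∠N ≈ 0.00°
|D| = √(3² + 2²) ≈ 3.6056, ∠D ≈ 33.69°
|G| = 20 / 3.6056 ≈ 5.5469
Gain = 20 log₁₀(5.5469) ≈ 14.88 dB
∠G = 0.00° − 33.69° = -33.69°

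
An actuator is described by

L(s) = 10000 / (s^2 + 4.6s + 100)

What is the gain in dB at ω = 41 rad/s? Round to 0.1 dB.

16.0 dB

At s = jω = j41:
quadratic: (j41)² + 4.6·j41 + 100 = -1581 + j188.6 → |·| ≈ 1592.2, ∠ ≈ 173.20°
|L| = 10000 / 1592.2 ≈ 6.2806
Gain = 20 log₁₀(6.2806) ≈ 15.96 dB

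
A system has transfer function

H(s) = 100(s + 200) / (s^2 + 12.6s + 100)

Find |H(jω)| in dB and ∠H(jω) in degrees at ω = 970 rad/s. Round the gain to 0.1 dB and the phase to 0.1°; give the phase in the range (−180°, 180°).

-19.6 dB, -100.9°

At s = jω = j970:
zero (s+200): 200 + j970 → |·| = √(200²+970²) = √980900 ≈ 990.4, ∠ = arctan(970/200) ≈ 78.35°
quadratic: (j970)² + 12.6·j970 + 100 = -940800 + j12222 → |·| ≈ 9.4088e+05, ∠ ≈ 179.26°
|H| = 100 · 990.4 / 9.4088e+05 ≈ 0.10526
Gain = 20 log₁₀(0.10526) ≈ -19.55 dB
∠H = 78.35° − 179.26° = -100.91°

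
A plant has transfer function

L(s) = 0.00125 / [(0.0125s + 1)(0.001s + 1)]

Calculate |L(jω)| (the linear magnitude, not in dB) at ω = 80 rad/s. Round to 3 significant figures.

0.000881

At ω = 80 rad/s:
pole (1 + j80·0.0125) = 1 + j1 → |·| ≈ 1.4142, ∠ ≈ 45.00°
pole (1 + j80·0.001) = 1 + j0.08 → |·| ≈ 1.0032, ∠ ≈ 4.57°
|L| = 0.00125 · 1 / (1.4142 · 1.0032) ≈ 0.00088107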